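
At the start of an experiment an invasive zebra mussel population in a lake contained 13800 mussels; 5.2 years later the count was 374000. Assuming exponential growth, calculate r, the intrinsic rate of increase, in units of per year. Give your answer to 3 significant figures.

From N(t) = N₀·e^(rt): e^(r·5.2) = 374000/13800 = 27.101.
r·5.2 = ln(27.101) = 3.2996, so r = 3.2996/5.2 = 0.63454.

0.635 per year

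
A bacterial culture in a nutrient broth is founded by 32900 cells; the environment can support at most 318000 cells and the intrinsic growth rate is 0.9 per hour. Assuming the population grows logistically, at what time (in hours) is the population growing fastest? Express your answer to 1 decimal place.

Logistic growth is fastest at N = K/2 = 159000.
A = (K − N₀)/N₀ = 8.6657. Set K/(1 + A·e^(−rt)) = K/2 → A·e^(−rt) = 1.
e^(−0.9t) = 1/8.6657 = 0.115398, so t = ln(8.6657)/0.9 = 2.1594/0.9 = 2.3993.

2.4 hours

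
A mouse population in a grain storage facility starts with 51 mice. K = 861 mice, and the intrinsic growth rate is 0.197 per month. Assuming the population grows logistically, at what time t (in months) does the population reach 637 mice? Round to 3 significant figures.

A = (K − N₀)/N₀ = (861 − 51)/51 = 15.882.
Solve 861/(1 + 15.882·e^(−0.197t)) = 637: 1 + 15.882·e^(−0.197t) = 1.3516, so e^(−0.197t) = 0.0221408.
−0.197·t = ln(0.0221408) = -3.8103, so t = 3.8103/0.197 = 19.342.

19.3 months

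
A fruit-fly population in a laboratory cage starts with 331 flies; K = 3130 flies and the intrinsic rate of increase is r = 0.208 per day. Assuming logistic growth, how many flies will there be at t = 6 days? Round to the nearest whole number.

913 flies

A = (K − N₀)/N₀ = (3130 − 331)/331 = 8.4562.
N(t) = K/(1 + A·e^(−rt)) = 3130/(1 + 8.4562×e^(−0.208×6)).
e^(−1.248) = 0.28708; denominator = 1 + 8.4562×0.28708 = 3.4276.
N = 3130/3.4276 = 913.178.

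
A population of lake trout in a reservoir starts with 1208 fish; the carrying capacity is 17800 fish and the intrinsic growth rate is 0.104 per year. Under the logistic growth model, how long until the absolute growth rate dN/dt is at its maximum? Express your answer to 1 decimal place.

Logistic growth is fastest at N = K/2 = 8900.
A = (K − N₀)/N₀ = 13.735. Set K/(1 + A·e^(−rt)) = K/2 → A·e^(−rt) = 1.
e^(−0.104t) = 1/13.735 = 0.0728062, so t = ln(13.735)/0.104 = 2.62/0.104 = 25.192.

25.2 years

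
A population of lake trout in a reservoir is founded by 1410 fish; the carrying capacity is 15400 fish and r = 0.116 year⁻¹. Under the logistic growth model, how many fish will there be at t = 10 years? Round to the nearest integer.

A = (K − N₀)/N₀ = (15400 − 1410)/1410 = 9.922.
N(t) = K/(1 + A·e^(−rt)) = 15400/(1 + 9.922×e^(−0.116×10)).
e^(−1.16) = 0.31349; denominator = 1 + 9.922×0.31349 = 4.1104.
N = 15400/4.1104 = 3746.59.

3747 fish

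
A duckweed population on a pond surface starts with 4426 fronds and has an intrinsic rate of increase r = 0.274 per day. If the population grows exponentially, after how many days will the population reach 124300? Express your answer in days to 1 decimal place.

Set N₀·e^(rt) = 124300: e^(0.274·t) = 124300/4426 = 28.084.
0.274·t = ln(28.084) = 3.3352, so t = 3.3352/0.274 = 12.172.

12.2 days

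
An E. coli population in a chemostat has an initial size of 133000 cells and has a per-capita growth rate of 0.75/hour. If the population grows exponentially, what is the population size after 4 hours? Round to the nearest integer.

2671376 cells

N(t) = N₀·e^(rt) = 133000 × e^(0.75×4) = 133000 × e^3.
e^3 ≈ 20.086, so N ≈ 133000 × 20.086 = 2.671376×10^6.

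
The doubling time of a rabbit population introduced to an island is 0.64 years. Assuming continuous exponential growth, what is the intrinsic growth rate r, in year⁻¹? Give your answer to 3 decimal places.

r = ln(2)/t_d = 0.6931/0.64 = 1.083.

1.083 per year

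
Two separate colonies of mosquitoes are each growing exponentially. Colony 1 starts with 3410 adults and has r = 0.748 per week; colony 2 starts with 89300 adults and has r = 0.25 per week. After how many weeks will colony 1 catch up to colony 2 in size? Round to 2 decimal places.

6.56 weeks

Set 3410·e^(0.748t) = 89300·e^(0.25t).
e^((0.748 − 0.25)t) = 89300/3410 → e^(0.498·t) = 26.188.
0.498·t = ln(26.188) = 3.2653, so t = 3.2653/0.498 = 6.5568.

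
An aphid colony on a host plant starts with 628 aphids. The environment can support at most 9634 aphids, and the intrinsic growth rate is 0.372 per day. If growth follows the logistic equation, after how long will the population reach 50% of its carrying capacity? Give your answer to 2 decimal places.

A = (K − N₀)/N₀ = (9634 − 628)/628 = 14.341.
Solve 9634/(1 + 14.341·e^(−0.372t)) = 4817: 1 + 14.341·e^(−0.372t) = 2, so e^(−0.372t) = 0.0697313.
−0.372·t = ln(0.0697313) = -2.6631, so t = 2.6631/0.372 = 7.1589.

7.16 days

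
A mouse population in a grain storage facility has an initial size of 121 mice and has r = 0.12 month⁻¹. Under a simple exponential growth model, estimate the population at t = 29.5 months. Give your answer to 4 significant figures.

4170 mice

N(t) = N₀·e^(rt) = 121 × e^(0.12×29.5) = 121 × e^3.54.
e^3.54 ≈ 34.467, so N ≈ 121 × 34.467 = 4170.5.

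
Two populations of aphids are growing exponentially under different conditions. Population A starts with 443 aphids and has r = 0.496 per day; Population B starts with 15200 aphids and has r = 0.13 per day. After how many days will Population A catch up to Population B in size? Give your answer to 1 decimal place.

Set 443·e^(0.496t) = 15200·e^(0.13t).
e^((0.496 − 0.13)t) = 15200/443 → e^(0.366·t) = 34.312.
0.366·t = ln(34.312) = 3.5355, so t = 3.5355/0.366 = 9.6598.

9.7 days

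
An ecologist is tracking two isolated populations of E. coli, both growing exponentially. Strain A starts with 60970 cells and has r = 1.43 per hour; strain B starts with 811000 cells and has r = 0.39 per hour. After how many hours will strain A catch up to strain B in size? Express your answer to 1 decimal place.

2.5 hours

Set 60970·e^(1.43t) = 811000·e^(0.39t).
e^((1.43 − 0.39)t) = 811000/60970 → e^(1.04·t) = 13.302.
1.04·t = ln(13.302) = 2.5879, so t = 2.5879/1.04 = 2.4884.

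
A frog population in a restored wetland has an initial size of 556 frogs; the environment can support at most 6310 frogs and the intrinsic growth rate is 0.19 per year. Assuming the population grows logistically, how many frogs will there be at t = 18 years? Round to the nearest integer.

4714 frogs

A = (K − N₀)/N₀ = (6310 − 556)/556 = 10.349.
N(t) = K/(1 + A·e^(−rt)) = 6310/(1 + 10.349×e^(−0.19×18)).
e^(−3.42) = 0.032712; denominator = 1 + 10.349×0.032712 = 1.3385.
N = 6310/1.3385 = 4714.1.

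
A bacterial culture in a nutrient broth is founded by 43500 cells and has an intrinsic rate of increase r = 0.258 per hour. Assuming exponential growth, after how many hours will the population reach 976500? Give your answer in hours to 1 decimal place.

12.1 hours

Set N₀·e^(rt) = 976500: e^(0.258·t) = 976500/43500 = 22.448.
0.258·t = ln(22.448) = 3.1112, so t = 3.1112/0.258 = 12.059.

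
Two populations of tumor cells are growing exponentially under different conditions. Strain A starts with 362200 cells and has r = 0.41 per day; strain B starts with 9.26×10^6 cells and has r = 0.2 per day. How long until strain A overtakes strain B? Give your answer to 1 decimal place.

Set 362200·e^(0.41t) = 9.26×10^6·e^(0.2t).
e^((0.41 − 0.2)t) = 9.26×10^6/362200 → e^(0.21·t) = 25.566.
0.21·t = ln(25.566) = 3.2413, so t = 3.2413/0.21 = 15.435.

15.4 days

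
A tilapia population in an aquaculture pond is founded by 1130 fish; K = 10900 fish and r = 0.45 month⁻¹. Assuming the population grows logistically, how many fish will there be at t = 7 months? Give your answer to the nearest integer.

7953 fish

A = (K − N₀)/N₀ = (10900 − 1130)/1130 = 8.646.
N(t) = K/(1 + A·e^(−rt)) = 10900/(1 + 8.646×e^(−0.45×7)).
e^(−3.15) = 0.042852; denominator = 1 + 8.646×0.042852 = 1.3705.
N = 10900/1.3705 = 7953.3.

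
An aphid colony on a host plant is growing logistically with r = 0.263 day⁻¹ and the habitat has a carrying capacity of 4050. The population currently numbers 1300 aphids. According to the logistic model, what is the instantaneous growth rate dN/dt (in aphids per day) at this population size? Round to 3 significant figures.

dN/dt = rN(1 − N/K) = 0.263 × 1300 × (1 − 1300/4050).
1 − 1300/4050 = 0.67901; dN/dt = 0.263 × 1300 × 0.67901 = 232.15.

232 aphids per day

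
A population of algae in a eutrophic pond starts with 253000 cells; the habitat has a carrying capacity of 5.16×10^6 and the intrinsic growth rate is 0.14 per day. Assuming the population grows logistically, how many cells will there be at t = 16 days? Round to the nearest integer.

A = (K − N₀)/N₀ = (5.16×10^6 − 253000)/253000 = 19.395.
N(t) = K/(1 + A·e^(−rt)) = 5.16×10^6/(1 + 19.395×e^(−0.14×16)).
e^(−2.24) = 0.10646; denominator = 1 + 19.395×0.10646 = 3.0648.
N = 5.16×10^6/3.0648 = 1.683639×10^6.

1683639 cells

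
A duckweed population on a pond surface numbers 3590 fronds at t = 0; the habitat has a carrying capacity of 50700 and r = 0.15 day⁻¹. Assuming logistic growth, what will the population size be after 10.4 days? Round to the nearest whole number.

A = (K − N₀)/N₀ = (50700 − 3590)/3590 = 13.123.
N(t) = K/(1 + A·e^(−rt)) = 50700/(1 + 13.123×e^(−0.15×10.4)).
e^(−1.56) = 0.21014; denominator = 1 + 13.123×0.21014 = 3.7575.
N = 50700/3.7575 = 13492.9.

13493 fronds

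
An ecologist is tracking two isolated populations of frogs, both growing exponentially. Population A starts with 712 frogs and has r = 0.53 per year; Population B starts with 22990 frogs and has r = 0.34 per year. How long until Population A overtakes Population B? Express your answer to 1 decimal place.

Set 712·e^(0.53t) = 22990·e^(0.34t).
e^((0.53 − 0.34)t) = 22990/712 → e^(0.19·t) = 32.289.
0.19·t = ln(32.289) = 3.4747, so t = 3.4747/0.19 = 18.288.

18.3 years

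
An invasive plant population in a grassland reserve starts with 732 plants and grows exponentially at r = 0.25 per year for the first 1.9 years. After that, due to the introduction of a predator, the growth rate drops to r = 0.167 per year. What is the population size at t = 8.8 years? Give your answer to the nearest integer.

Phase 1: N(1.9) = 732·e^(0.25×1.9) = 732·e^0.475 = 1177.07.
Phase 2 runs for 8.8 − 1.9 = 6.9 years at r = 0.167.
N(8.8) = 1177.07·e^(0.167×6.9) = 1177.07·e^1.152 = 3725.96.

3726 plants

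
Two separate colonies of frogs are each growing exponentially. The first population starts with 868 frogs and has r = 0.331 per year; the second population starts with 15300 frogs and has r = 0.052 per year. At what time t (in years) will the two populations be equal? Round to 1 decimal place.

Set 868·e^(0.331t) = 15300·e^(0.052t).
e^((0.331 − 0.052)t) = 15300/868 → e^(0.279·t) = 17.627.
0.279·t = ln(17.627) = 2.8694, so t = 2.8694/0.279 = 10.285.

10.3 years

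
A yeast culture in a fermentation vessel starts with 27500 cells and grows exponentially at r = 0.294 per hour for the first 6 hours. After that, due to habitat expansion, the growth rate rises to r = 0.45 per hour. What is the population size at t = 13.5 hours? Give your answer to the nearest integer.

Phase 1: N(6) = 27500·e^(0.294×6) = 27500·e^1.764 = 160483.
Phase 2 runs for 13.5 − 6 = 7.5 hours at r = 0.45.
N(13.5) = 160483·e^(0.45×7.5) = 160483·e^3.375 = 4.689991×10^6.

4689991 cells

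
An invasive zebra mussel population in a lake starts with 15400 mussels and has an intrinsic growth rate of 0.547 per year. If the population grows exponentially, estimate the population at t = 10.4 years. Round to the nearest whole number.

4551297 mussels

N(t) = N₀·e^(rt) = 15400 × e^(0.547×10.4) = 15400 × e^5.689.
e^5.689 ≈ 295.54, so N ≈ 15400 × 295.54 = 4.551297×10^6.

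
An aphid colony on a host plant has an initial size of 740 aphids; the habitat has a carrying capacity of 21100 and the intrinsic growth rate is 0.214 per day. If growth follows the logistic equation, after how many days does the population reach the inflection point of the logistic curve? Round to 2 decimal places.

Logistic growth is fastest at N = K/2 = 10550.
A = (K − N₀)/N₀ = 27.514. Set K/(1 + A·e^(−rt)) = K/2 → A·e^(−rt) = 1.
e^(−0.214t) = 1/27.514 = 0.0363458, so t = ln(27.514)/0.214 = 3.3147/0.214 = 15.489.

15.49 days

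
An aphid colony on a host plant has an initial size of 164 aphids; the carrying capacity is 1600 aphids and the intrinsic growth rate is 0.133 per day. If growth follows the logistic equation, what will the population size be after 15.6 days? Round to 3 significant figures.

A = (K − N₀)/N₀ = (1600 − 164)/164 = 8.7561.
N(t) = K/(1 + A·e^(−rt)) = 1600/(1 + 8.7561×e^(−0.133×15.6)).
e^(−2.075) = 0.12558; denominator = 1 + 8.7561×0.12558 = 2.0996.
N = 1600/2.0996 = 762.048.

762 aphids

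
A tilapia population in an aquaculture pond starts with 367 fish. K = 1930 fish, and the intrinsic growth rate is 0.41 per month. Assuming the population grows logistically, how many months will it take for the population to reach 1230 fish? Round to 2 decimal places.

A = (K − N₀)/N₀ = (1930 − 367)/367 = 4.2589.
Solve 1930/(1 + 4.2589·e^(−0.41t)) = 1230: 1 + 4.2589·e^(−0.41t) = 1.5691, so e^(−0.41t) = 0.133629.
−0.41·t = ln(0.133629) = -2.0127, so t = 2.0127/0.41 = 4.909.

4.91 months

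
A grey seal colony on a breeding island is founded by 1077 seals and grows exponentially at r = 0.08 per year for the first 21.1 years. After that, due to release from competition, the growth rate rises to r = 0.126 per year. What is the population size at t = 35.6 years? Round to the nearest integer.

Phase 1: N(21.1) = 1077·e^(0.08×21.1) = 1077·e^1.688 = 5825.12.
Phase 2 runs for 35.6 − 21.1 = 14.5 years at r = 0.126.
N(35.6) = 5825.12·e^(0.126×14.5) = 5825.12·e^1.827 = 36204.4.

36204 seals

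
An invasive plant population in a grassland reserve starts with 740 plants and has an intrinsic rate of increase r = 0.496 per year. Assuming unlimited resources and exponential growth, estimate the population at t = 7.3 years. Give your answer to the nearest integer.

27652 plants

N(t) = N₀·e^(rt) = 740 × e^(0.496×7.3) = 740 × e^3.621.
e^3.621 ≈ 37.367, so N ≈ 740 × 37.367 = 27651.9.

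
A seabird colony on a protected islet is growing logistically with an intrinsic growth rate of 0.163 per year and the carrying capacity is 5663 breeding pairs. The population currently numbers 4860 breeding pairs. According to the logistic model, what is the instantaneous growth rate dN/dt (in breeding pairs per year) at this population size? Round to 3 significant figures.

dN/dt = rN(1 − N/K) = 0.163 × 4860 × (1 − 4860/5663).
1 − 4860/5663 = 0.1418; dN/dt = 0.163 × 4860 × 0.1418 = 112.33.

112 breeding pairs per year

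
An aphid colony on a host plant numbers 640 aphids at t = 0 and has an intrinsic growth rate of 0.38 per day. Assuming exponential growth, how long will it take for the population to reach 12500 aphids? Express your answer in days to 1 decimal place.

Set N₀·e^(rt) = 12500: e^(0.38·t) = 12500/640 = 19.531.
0.38·t = ln(19.531) = 2.972, so t = 2.972/0.38 = 7.8211.

7.8 days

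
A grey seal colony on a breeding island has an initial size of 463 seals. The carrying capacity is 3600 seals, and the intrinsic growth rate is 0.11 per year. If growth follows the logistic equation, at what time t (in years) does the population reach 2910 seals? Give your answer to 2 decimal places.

30.48 years

A = (K − N₀)/N₀ = (3600 − 463)/463 = 6.7754.
Solve 3600/(1 + 6.7754·e^(−0.11t)) = 2910: 1 + 6.7754·e^(−0.11t) = 1.2371, so e^(−0.11t) = 0.0349963.
−0.11·t = ln(0.0349963) = -3.3525, so t = 3.3525/0.11 = 30.477.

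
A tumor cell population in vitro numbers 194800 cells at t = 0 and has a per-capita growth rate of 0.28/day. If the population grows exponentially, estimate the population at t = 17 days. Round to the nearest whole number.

22742106 cells

N(t) = N₀·e^(rt) = 194800 × e^(0.28×17) = 194800 × e^4.76.
e^4.76 ≈ 116.75, so N ≈ 194800 × 116.75 = 2.274211×10^7.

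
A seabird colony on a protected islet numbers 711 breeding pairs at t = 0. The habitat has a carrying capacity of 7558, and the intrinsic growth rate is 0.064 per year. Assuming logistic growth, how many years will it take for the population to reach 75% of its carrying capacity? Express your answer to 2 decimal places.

52.55 years

A = (K − N₀)/N₀ = (7558 − 711)/711 = 9.6301.
Solve 7558/(1 + 9.6301·e^(−0.064t)) = 5668.5: 1 + 9.6301·e^(−0.064t) = 1.3333, so e^(−0.064t) = 0.0346137.
−0.064·t = ln(0.0346137) = -3.3635, so t = 3.3635/0.064 = 52.555.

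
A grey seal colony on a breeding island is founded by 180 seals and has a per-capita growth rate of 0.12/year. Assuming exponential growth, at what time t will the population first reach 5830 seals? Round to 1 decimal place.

29.0 years

Set N₀·e^(rt) = 5830: e^(0.12·t) = 5830/180 = 32.389.
0.12·t = ln(32.389) = 3.4778, so t = 3.4778/0.12 = 28.982.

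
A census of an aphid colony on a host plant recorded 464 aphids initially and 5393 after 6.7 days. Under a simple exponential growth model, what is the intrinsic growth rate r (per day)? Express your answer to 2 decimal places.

0.37 per day

From N(t) = N₀·e^(rt): e^(r·6.7) = 5393/464 = 11.623.
r·6.7 = ln(11.623) = 2.453, so r = 2.453/6.7 = 0.36612.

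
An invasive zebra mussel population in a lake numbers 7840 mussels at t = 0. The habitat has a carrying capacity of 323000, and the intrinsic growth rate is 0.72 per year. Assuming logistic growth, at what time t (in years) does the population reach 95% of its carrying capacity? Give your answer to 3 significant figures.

A = (K − N₀)/N₀ = (323000 − 7840)/7840 = 40.199.
Solve 323000/(1 + 40.199·e^(−0.72t)) = 306850: 1 + 40.199·e^(−0.72t) = 1.0526, so e^(−0.72t) = 0.00130928.
−0.72·t = ln(0.00130928) = -6.6383, so t = 6.6383/0.72 = 9.2198.

9.22 years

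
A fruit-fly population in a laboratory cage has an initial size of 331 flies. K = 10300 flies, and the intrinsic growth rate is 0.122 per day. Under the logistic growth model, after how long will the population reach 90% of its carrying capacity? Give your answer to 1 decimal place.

45.9 days

A = (K − N₀)/N₀ = (10300 − 331)/331 = 30.118.
Solve 10300/(1 + 30.118·e^(−0.122t)) = 9270: 1 + 30.118·e^(−0.122t) = 1.1111, so e^(−0.122t) = 0.00368921.
−0.122·t = ln(0.00368921) = -5.6023, so t = 5.6023/0.122 = 45.921.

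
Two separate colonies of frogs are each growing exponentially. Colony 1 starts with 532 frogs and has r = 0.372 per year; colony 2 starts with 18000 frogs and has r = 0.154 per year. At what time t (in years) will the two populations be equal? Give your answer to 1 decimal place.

16.2 years

Set 532·e^(0.372t) = 18000·e^(0.154t).
e^((0.372 − 0.154)t) = 18000/532 → e^(0.218·t) = 33.835.
0.218·t = ln(33.835) = 3.5215, so t = 3.5215/0.218 = 16.154.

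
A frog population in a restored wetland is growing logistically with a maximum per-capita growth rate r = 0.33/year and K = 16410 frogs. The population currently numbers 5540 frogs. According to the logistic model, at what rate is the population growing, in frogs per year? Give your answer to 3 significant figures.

1210 frogs per year

dN/dt = rN(1 − N/K) = 0.33 × 5540 × (1 − 5540/16410).
1 − 5540/16410 = 0.6624; dN/dt = 0.33 × 5540 × 0.6624 = 1211.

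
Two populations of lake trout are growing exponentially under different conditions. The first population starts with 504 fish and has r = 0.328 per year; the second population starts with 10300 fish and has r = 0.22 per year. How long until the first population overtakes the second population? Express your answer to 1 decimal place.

Set 504·e^(0.328t) = 10300·e^(0.22t).
e^((0.328 − 0.22)t) = 10300/504 → e^(0.108·t) = 20.437.
0.108·t = ln(20.437) = 3.0173, so t = 3.0173/0.108 = 27.938.

27.9 years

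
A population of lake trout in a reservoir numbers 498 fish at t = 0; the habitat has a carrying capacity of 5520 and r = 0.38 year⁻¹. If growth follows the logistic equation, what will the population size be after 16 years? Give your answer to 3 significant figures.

A = (K − N₀)/N₀ = (5520 − 498)/498 = 10.084.
N(t) = K/(1 + A·e^(−rt)) = 5520/(1 + 10.084×e^(−0.38×16)).
e^(−6.08) = 0.0022882; denominator = 1 + 10.084×0.0022882 = 1.0231.
N = 5520/1.0231 = 5395.5.

5400 fish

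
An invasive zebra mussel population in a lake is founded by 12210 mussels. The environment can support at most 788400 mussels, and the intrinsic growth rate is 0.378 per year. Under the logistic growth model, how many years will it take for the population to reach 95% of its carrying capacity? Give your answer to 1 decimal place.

A = (K − N₀)/N₀ = (788400 − 12210)/12210 = 63.57.
Solve 788400/(1 + 63.57·e^(−0.378t)) = 748980: 1 + 63.57·e^(−0.378t) = 1.0526, so e^(−0.378t) = 0.000827931.
−0.378·t = ln(0.000827931) = -7.0966, so t = 7.0966/0.378 = 18.774.

18.8 years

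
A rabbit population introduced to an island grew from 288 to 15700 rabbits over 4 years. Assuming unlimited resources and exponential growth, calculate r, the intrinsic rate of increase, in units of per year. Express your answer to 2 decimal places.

1.00 per year

From N(t) = N₀·e^(rt): e^(r·4) = 15700/288 = 54.514.
r·4 = ln(54.514) = 3.9985, so r = 3.9985/4 = 0.99961.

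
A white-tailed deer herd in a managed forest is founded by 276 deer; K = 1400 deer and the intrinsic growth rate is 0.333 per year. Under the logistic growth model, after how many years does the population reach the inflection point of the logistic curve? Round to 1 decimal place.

4.2 years

Logistic growth is fastest at N = K/2 = 700.
A = (K − N₀)/N₀ = 4.0725. Set K/(1 + A·e^(−rt)) = K/2 → A·e^(−rt) = 1.
e^(−0.333t) = 1/4.0725 = 0.245552, so t = ln(4.0725)/0.333 = 1.4042/0.333 = 4.217.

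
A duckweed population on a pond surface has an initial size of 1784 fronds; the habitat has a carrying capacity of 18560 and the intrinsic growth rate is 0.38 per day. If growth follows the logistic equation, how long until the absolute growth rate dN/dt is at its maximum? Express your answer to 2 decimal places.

5.90 days

Logistic growth is fastest at N = K/2 = 9280.
A = (K − N₀)/N₀ = 9.4036. Set K/(1 + A·e^(−rt)) = K/2 → A·e^(−rt) = 1.
e^(−0.38t) = 1/9.4036 = 0.106342, so t = ln(9.4036)/0.38 = 2.2411/0.38 = 5.8976.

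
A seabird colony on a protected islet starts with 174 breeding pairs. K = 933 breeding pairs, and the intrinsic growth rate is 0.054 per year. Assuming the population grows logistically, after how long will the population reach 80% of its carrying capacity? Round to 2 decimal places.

52.95 years

A = (K − N₀)/N₀ = (933 − 174)/174 = 4.3621.
Solve 933/(1 + 4.3621·e^(−0.054t)) = 746.4: 1 + 4.3621·e^(−0.054t) = 1.25, so e^(−0.054t) = 0.0573123.
−0.054·t = ln(0.0573123) = -2.8592, so t = 2.8592/0.054 = 52.949.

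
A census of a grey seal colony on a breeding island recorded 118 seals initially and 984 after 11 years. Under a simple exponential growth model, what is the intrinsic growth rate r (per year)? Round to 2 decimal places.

From N(t) = N₀·e^(rt): e^(r·11) = 984/118 = 8.339.
r·11 = ln(8.339) = 2.1209, so r = 2.1209/11 = 0.19281.

0.19 per year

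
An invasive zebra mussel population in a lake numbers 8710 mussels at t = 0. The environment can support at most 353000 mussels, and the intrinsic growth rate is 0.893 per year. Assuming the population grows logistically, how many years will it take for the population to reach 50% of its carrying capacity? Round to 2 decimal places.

A = (K − N₀)/N₀ = (353000 − 8710)/8710 = 39.528.
Solve 353000/(1 + 39.528·e^(−0.893t)) = 176500: 1 + 39.528·e^(−0.893t) = 2, so e^(−0.893t) = 0.0252984.
−0.893·t = ln(0.0252984) = -3.677, so t = 3.677/0.893 = 4.1176.

4.12 years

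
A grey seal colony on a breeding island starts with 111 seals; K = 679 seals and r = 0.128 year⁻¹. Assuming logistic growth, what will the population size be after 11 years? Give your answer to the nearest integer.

A = (K − N₀)/N₀ = (679 − 111)/111 = 5.1171.
N(t) = K/(1 + A·e^(−rt)) = 679/(1 + 5.1171×e^(−0.128×11)).
e^(−1.408) = 0.24463; denominator = 1 + 5.1171×0.24463 = 2.2518.
N = 679/2.2518 = 301.535.

302 seals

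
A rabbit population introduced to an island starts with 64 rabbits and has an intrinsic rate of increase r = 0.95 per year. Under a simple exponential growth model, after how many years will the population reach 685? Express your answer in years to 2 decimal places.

Set N₀·e^(rt) = 685: e^(0.95·t) = 685/64 = 10.703.
0.95·t = ln(10.703) = 2.3705, so t = 2.3705/0.95 = 2.4953.

2.50 years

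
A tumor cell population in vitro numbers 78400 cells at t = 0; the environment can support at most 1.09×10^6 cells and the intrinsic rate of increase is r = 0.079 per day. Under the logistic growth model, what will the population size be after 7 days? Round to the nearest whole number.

A = (K − N₀)/N₀ = (1.09×10^6 − 78400)/78400 = 12.903.
N(t) = K/(1 + A·e^(−rt)) = 1.09×10^6/(1 + 12.903×e^(−0.079×7)).
e^(−0.553) = 0.57522; denominator = 1 + 12.903×0.57522 = 8.4221.
N = 1.09×10^6/8.4221 = 129421.

129421 cells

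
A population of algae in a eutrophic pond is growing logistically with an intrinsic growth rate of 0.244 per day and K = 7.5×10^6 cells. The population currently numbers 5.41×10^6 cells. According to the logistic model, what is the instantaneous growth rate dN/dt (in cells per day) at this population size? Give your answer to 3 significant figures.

dN/dt = rN(1 − N/K) = 0.244 × 5.41×10^6 × (1 − 5.41×10^6/7.5×10^6).
1 − 5.41×10^6/7.5×10^6 = 0.27867; dN/dt = 0.244 × 5.41×10^6 × 0.27867 = 3.67851×10^5.

368000 cells per day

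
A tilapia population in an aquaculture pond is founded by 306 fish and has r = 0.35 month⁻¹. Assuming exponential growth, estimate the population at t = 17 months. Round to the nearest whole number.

117429 fish

N(t) = N₀·e^(rt) = 306 × e^(0.35×17) = 306 × e^5.95.
e^5.95 ≈ 383.75, so N ≈ 306 × 383.75 = 117429.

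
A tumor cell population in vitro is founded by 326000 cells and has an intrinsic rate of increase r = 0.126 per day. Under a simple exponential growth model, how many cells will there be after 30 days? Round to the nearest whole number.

N(t) = N₀·e^(rt) = 326000 × e^(0.126×30) = 326000 × e^3.78.
e^3.78 ≈ 43.816, so N ≈ 326000 × 43.816 = 1.428403×10^7.

14284030 cells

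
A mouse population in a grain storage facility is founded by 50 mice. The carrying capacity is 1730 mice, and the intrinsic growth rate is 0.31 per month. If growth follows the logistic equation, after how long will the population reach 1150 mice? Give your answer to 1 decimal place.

13.5 months

A = (K − N₀)/N₀ = (1730 − 50)/50 = 33.6.
Solve 1730/(1 + 33.6·e^(−0.31t)) = 1150: 1 + 33.6·e^(−0.31t) = 1.5043, so e^(−0.31t) = 0.0150104.
−0.31·t = ln(0.0150104) = -4.199, so t = 4.199/0.31 = 13.545.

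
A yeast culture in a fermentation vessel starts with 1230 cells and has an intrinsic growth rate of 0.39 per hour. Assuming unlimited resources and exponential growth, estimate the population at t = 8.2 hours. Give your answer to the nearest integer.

30115 cells

N(t) = N₀·e^(rt) = 1230 × e^(0.39×8.2) = 1230 × e^3.198.
e^3.198 ≈ 24.484, so N ≈ 1230 × 24.484 = 30114.7.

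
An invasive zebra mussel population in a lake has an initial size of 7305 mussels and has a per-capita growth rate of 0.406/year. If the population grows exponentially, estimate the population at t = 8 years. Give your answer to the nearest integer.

188022 mussels

N(t) = N₀·e^(rt) = 7305 × e^(0.406×8) = 7305 × e^3.248.
e^3.248 ≈ 25.739, so N ≈ 7305 × 25.739 = 188022.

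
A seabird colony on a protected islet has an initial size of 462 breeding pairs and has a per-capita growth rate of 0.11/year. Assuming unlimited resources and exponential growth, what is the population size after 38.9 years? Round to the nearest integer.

N(t) = N₀·e^(rt) = 462 × e^(0.11×38.9) = 462 × e^4.279.
e^4.279 ≈ 72.168, so N ≈ 462 × 72.168 = 33341.7.

33342 breeding pairs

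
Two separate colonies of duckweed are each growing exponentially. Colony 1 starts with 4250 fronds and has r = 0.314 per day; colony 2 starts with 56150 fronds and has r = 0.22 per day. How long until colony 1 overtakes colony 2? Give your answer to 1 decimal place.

27.5 days

Set 4250·e^(0.314t) = 56150·e^(0.22t).
e^((0.314 − 0.22)t) = 56150/4250 → e^(0.094·t) = 13.212.
0.094·t = ln(13.212) = 2.5811, so t = 2.5811/0.094 = 27.459.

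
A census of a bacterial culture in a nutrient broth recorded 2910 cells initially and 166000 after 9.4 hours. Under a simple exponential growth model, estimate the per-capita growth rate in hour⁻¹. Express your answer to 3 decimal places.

0.430 per hour

From N(t) = N₀·e^(rt): e^(r·9.4) = 166000/2910 = 57.045.
r·9.4 = ln(57.045) = 4.0438, so r = 4.0438/9.4 = 0.4302.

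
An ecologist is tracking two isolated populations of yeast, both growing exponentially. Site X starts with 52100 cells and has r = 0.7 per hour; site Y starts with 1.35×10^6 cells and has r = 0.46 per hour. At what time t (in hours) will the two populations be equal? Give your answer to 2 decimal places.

13.56 hours

Set 52100·e^(0.7t) = 1.35×10^6·e^(0.46t).
e^((0.7 − 0.46)t) = 1.35×10^6/52100 → e^(0.24·t) = 25.912.
0.24·t = ln(25.912) = 3.2547, so t = 3.2547/0.24 = 13.561.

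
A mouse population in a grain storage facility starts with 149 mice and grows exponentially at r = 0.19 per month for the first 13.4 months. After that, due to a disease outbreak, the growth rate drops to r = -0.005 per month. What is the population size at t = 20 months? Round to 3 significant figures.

Phase 1: N(13.4) = 149·e^(0.19×13.4) = 149·e^2.546 = 1900.64.
Phase 2 runs for 20 − 13.4 = 6.6 months at r = -0.005.
N(20) = 1900.64·e^(-0.005×6.6) = 1900.64·e^-0.033 = 1838.94.

1840 mice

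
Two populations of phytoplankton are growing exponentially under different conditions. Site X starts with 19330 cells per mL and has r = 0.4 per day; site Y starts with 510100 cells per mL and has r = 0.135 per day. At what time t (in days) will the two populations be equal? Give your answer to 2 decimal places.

Set 19330·e^(0.4t) = 510100·e^(0.135t).
e^((0.4 − 0.135)t) = 510100/19330 → e^(0.265·t) = 26.389.
0.265·t = ln(26.389) = 3.2729, so t = 3.2729/0.265 = 12.351.

12.35 days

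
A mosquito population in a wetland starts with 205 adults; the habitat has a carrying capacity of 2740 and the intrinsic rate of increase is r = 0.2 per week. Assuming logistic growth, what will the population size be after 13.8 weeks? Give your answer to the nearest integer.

1537 adults

A = (K − N₀)/N₀ = (2740 − 205)/205 = 12.366.
N(t) = K/(1 + A·e^(−rt)) = 2740/(1 + 12.366×e^(−0.2×13.8)).
e^(−2.76) = 0.063292; denominator = 1 + 12.366×0.063292 = 1.7827.
N = 2740/1.7827 = 1537.03.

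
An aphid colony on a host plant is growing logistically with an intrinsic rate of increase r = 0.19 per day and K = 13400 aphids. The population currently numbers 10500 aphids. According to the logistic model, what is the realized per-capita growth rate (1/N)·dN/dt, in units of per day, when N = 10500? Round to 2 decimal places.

(1/N)·dN/dt = r(1 − N/K) = 0.19 × (1 − 10500/13400).
= 0.19 × 0.21642 = 0.041119.

0.04 per day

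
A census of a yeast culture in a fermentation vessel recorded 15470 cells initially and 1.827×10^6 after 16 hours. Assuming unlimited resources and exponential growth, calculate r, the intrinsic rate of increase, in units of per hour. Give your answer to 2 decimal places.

0.30 per hour

From N(t) = N₀·e^(rt): e^(r·16) = 1.827×10^6/15470 = 118.1.
r·16 = ln(118.1) = 4.7715, so r = 4.7715/16 = 0.29822.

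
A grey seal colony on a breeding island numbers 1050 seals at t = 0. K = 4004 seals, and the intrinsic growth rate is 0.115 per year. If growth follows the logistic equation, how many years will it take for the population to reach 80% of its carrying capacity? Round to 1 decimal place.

21.0 years

A = (K − N₀)/N₀ = (4004 − 1050)/1050 = 2.8133.
Solve 4004/(1 + 2.8133·e^(−0.115t)) = 3203.2: 1 + 2.8133·e^(−0.115t) = 1.25, so e^(−0.115t) = 0.0888626.
−0.115·t = ln(0.0888626) = -2.4207, so t = 2.4207/0.115 = 21.049.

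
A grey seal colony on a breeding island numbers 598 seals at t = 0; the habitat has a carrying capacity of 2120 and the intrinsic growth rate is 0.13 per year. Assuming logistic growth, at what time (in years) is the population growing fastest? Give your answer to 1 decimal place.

Logistic growth is fastest at N = K/2 = 1060.
A = (K − N₀)/N₀ = 2.5452. Set K/(1 + A·e^(−rt)) = K/2 → A·e^(−rt) = 1.
e^(−0.13t) = 1/2.5452 = 0.392904, so t = ln(2.5452)/0.13 = 0.93419/0.13 = 7.1861.

7.2 years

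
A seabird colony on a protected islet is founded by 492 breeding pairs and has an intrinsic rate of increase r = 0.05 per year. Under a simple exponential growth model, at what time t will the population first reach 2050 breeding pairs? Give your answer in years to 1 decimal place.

28.5 years

Set N₀·e^(rt) = 2050: e^(0.05·t) = 2050/492 = 4.1667.
0.05·t = ln(4.1667) = 1.4271, so t = 1.4271/0.05 = 28.542.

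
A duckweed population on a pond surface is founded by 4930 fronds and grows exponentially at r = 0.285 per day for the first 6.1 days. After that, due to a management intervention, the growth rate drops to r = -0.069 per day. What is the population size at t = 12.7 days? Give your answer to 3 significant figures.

17800 fronds

Phase 1: N(6.1) = 4930·e^(0.285×6.1) = 4930·e^1.738 = 28045.8.
Phase 2 runs for 12.7 − 6.1 = 6.6 days at r = -0.069.
N(12.7) = 28045.8·e^(-0.069×6.6) = 28045.8·e^-0.4554 = 17786.5.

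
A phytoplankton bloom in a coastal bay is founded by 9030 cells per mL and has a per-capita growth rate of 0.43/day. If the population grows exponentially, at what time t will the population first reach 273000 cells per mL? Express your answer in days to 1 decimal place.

Set N₀·e^(rt) = 273000: e^(0.43·t) = 273000/9030 = 30.233.
0.43·t = ln(30.233) = 3.4089, so t = 3.4089/0.43 = 7.9277.

7.9 days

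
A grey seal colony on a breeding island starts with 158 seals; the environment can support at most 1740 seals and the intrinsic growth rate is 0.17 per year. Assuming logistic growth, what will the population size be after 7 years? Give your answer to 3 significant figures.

A = (K − N₀)/N₀ = (1740 − 158)/158 = 10.013.
N(t) = K/(1 + A·e^(−rt)) = 1740/(1 + 10.013×e^(−0.17×7)).
e^(−1.19) = 0.30422; denominator = 1 + 10.013×0.30422 = 4.0461.
N = 1740/4.0461 = 430.048.

430 seals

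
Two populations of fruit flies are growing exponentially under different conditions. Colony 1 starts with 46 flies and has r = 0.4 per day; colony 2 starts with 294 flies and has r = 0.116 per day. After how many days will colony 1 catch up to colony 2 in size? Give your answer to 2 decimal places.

6.53 days

Set 46·e^(0.4t) = 294·e^(0.116t).
e^((0.4 − 0.116)t) = 294/46 → e^(0.284·t) = 6.3913.
0.284·t = ln(6.3913) = 1.8549, so t = 1.8549/0.284 = 6.5315.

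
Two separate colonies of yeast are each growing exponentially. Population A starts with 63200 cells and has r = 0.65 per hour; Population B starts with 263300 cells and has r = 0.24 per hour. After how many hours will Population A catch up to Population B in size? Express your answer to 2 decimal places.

3.48 hours

Set 63200·e^(0.65t) = 263300·e^(0.24t).
e^((0.65 − 0.24)t) = 263300/63200 → e^(0.41·t) = 4.1661.
0.41·t = ln(4.1661) = 1.427, so t = 1.427/0.41 = 3.4805.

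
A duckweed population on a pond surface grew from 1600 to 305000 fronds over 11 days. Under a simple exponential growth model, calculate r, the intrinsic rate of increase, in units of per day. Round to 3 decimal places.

0.477 per day

From N(t) = N₀·e^(rt): e^(r·11) = 305000/1600 = 190.62.
r·11 = ln(190.62) = 5.2503, so r = 5.2503/11 = 0.4773.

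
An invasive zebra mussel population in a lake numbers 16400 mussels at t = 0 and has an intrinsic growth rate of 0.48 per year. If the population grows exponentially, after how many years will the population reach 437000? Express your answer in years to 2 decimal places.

6.84 years

Set N₀·e^(rt) = 437000: e^(0.48·t) = 437000/16400 = 26.646.
0.48·t = ln(26.646) = 3.2827, so t = 3.2827/0.48 = 6.8389.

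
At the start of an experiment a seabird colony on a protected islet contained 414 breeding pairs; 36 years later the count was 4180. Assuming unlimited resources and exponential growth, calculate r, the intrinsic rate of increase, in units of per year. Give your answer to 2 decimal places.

From N(t) = N₀·e^(rt): e^(r·36) = 4180/414 = 10.097.
r·36 = ln(10.097) = 2.3122, so r = 2.3122/36 = 0.064228.

0.06 per year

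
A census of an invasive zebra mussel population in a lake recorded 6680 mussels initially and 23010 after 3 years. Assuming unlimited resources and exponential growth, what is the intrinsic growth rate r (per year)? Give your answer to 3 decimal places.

0.412 per year

From N(t) = N₀·e^(rt): e^(r·3) = 23010/6680 = 3.4446.
r·3 = ln(3.4446) = 1.2368, so r = 1.2368/3 = 0.41227.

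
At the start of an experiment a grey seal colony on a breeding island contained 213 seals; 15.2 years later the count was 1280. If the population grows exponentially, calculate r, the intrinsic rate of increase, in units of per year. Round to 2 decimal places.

From N(t) = N₀·e^(rt): e^(r·15.2) = 1280/213 = 6.0094.
r·15.2 = ln(6.0094) = 1.7933, so r = 1.7933/15.2 = 0.11798.

0.12 per year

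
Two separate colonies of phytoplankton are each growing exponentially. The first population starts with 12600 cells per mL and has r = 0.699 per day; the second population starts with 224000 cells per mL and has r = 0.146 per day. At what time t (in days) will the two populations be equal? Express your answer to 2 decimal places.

5.20 days

Set 12600·e^(0.699t) = 224000·e^(0.146t).
e^((0.699 − 0.146)t) = 224000/12600 → e^(0.553·t) = 17.778.
0.553·t = ln(17.778) = 2.8779, so t = 2.8779/0.553 = 5.2042.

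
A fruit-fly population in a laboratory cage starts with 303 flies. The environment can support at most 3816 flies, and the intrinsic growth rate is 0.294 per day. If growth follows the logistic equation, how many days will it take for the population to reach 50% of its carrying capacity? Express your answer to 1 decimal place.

8.3 days

A = (K − N₀)/N₀ = (3816 − 303)/303 = 11.594.
Solve 3816/(1 + 11.594·e^(−0.294t)) = 1908: 1 + 11.594·e^(−0.294t) = 2, so e^(−0.294t) = 0.0862511.
−0.294·t = ln(0.0862511) = -2.4505, so t = 2.4505/0.294 = 8.335.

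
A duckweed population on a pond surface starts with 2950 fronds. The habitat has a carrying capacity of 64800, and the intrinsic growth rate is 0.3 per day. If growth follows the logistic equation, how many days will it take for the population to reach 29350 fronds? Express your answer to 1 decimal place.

9.5 days

A = (K − N₀)/N₀ = (64800 − 2950)/2950 = 20.966.
Solve 64800/(1 + 20.966·e^(−0.3t)) = 29350: 1 + 20.966·e^(−0.3t) = 2.2078, so e^(−0.3t) = 0.057609.
−0.3·t = ln(0.057609) = -2.8541, so t = 2.8541/0.3 = 9.5136.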